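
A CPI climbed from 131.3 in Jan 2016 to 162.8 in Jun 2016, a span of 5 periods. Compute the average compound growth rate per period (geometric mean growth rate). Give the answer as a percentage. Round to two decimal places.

Growth factor = (162.8/131.3)^(1/5) = (1.239909)^(1/5) = 1.043946
Growth rate = 1.043946 − 1 = 0.043946 = 4.3946%

4.39%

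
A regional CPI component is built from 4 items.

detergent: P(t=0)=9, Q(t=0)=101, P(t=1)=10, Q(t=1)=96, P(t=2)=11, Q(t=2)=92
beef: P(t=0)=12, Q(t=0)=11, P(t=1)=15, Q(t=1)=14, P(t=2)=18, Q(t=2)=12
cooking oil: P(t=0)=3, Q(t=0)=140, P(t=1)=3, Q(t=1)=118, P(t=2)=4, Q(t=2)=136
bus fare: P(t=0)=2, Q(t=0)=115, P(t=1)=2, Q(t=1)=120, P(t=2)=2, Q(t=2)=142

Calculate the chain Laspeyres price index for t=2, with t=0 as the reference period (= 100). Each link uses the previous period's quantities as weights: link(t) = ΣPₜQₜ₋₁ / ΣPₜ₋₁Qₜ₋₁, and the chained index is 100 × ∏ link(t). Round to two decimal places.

Link t=0→t=1:
ΣP(t=1)Q(t=0) = 10×101 + 15×11 + 3×140 + 2×115 = 1010 + 165 + 420 + 230 = 1825
ΣP(t=0)Q(t=0) = 9×101 + 12×11 + 3×140 + 2×115 = 909 + 132 + 420 + 230 = 1691
link = 1825/1691 = 1.079243
Link t=1→t=2:
ΣP(t=2)Q(t=1) = 11×96 + 18×14 + 4×118 + 2×120 = 1056 + 252 + 472 + 240 = 2020
ΣP(t=1)Q(t=1) = 10×96 + 15×14 + 3×118 + 2×120 = 960 + 210 + 354 + 240 = 1764
link = 2020/1764 = 1.145125
Chained index = 100 × 1.079243 × 1.145125 = 123.5868

123.59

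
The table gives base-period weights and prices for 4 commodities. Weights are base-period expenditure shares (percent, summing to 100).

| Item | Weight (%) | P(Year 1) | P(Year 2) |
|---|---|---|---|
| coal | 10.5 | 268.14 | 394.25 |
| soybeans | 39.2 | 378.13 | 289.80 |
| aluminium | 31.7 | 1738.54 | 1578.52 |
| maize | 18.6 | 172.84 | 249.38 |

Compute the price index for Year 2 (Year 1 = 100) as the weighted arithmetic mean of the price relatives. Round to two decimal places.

coal: 10.5 × (394.25/268.14) = 10.5 × 1.470314 = 15.4383
soybeans: 39.2 × (289.80/378.13) = 39.2 × 0.766403 = 30.0430
aluminium: 31.7 × (1578.52/1738.54) = 31.7 × 0.907957 = 28.7822
maize: 18.6 × (249.38/172.84) = 18.6 × 1.442837 = 26.8368
Index = Σ wᵢ·(p₁ᵢ/p₀ᵢ) = 15.4383 + 30.0430 + 28.7822 + 26.8368 = 101.1003

101.10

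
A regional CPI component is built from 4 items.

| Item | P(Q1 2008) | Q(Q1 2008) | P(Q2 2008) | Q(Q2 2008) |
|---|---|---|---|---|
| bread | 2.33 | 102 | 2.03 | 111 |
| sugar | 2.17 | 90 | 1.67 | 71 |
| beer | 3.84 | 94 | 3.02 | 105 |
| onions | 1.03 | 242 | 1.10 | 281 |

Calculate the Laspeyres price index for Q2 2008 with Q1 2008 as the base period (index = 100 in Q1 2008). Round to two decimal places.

86.99

Laspeyres price index uses base-period quantities as weights.
ΣP(Q2 2008)·Q(Q1 2008) = 2.03×102 + 1.67×90 + 3.02×94 + 1.10×242 = 207.06 + 150.3 + 283.88 + 266.2 = 907.44
ΣP(Q1 2008)·Q(Q1 2008) = 2.33×102 + 2.17×90 + 3.84×94 + 1.03×242 = 237.66 + 195.3 + 360.96 + 249.26 = 1043.18
Index = 907.44 / 1043.18 × 100 = 86.9879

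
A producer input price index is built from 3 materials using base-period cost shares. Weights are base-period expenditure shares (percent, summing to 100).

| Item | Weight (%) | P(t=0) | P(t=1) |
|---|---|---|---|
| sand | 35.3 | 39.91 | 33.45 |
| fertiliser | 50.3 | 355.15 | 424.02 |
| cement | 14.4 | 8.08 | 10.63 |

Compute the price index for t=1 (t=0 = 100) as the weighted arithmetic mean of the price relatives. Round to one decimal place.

108.6

sand: 35.3 × (33.45/39.91) = 35.3 × 0.838136 = 29.5862
fertiliser: 50.3 × (424.02/355.15) = 50.3 × 1.193918 = 60.0541
cement: 14.4 × (10.63/8.08) = 14.4 × 1.315594 = 18.9446
Index = Σ wᵢ·(p₁ᵢ/p₀ᵢ) = 29.5862 + 60.0541 + 18.9446 = 108.5848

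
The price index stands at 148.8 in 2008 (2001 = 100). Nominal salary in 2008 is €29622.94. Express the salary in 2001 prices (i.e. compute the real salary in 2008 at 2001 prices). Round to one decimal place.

19907.9

Real = Nominal ÷ (Index/100) = 29622.94 ÷ (148.8/100)
     = 29622.94 ÷ 1.488 = 19907.8898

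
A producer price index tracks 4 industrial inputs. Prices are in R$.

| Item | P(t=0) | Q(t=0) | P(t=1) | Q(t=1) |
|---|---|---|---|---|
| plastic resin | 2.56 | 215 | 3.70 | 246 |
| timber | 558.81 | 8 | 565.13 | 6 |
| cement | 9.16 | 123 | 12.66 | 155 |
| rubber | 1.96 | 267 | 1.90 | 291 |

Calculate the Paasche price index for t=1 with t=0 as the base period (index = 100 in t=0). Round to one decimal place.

114.1

Paasche price index uses current-period quantities as weights.
ΣP(t=1)·Q(t=1) = 3.70×246 + 565.13×6 + 12.66×155 + 1.90×291 = 910.2 + 3390.78 + 1962.3 + 552.9 = 6816.18
ΣP(t=0)·Q(t=1) = 2.56×246 + 558.81×6 + 9.16×155 + 1.96×291 = 629.76 + 3352.86 + 1419.8 + 570.36 = 5972.78
Index = 6816.18 / 5972.78 × 100 = 114.1207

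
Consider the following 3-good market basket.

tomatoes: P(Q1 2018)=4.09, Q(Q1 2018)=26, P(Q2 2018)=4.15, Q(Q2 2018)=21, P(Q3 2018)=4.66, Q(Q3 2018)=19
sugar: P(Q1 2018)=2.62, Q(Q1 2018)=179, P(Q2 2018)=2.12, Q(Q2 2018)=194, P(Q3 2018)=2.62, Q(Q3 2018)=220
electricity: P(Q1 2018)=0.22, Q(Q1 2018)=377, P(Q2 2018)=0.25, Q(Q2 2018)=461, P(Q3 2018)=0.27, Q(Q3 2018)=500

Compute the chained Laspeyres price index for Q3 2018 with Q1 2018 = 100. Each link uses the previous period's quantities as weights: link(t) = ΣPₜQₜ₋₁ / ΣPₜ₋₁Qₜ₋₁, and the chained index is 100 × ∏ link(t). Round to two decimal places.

Link Q1 2018→Q2 2018:
ΣP(Q2 2018)Q(Q1 2018) = 4.15×26 + 2.12×179 + 0.25×377 = 107.9 + 379.48 + 94.25 = 581.63
ΣP(Q1 2018)Q(Q1 2018) = 4.09×26 + 2.62×179 + 0.22×377 = 106.34 + 468.98 + 82.94 = 658.26
link = 581.63/658.26 = 0.883587
Link Q2 2018→Q3 2018:
ΣP(Q3 2018)Q(Q2 2018) = 4.66×21 + 2.62×194 + 0.27×461 = 97.86 + 508.28 + 124.47 = 730.61
ΣP(Q2 2018)Q(Q2 2018) = 4.15×21 + 2.12×194 + 0.25×461 = 87.15 + 411.28 + 115.25 = 613.68
link = 730.61/613.68 = 1.190539
Chained index = 100 × 0.883587 × 1.190539 = 105.1945

105.19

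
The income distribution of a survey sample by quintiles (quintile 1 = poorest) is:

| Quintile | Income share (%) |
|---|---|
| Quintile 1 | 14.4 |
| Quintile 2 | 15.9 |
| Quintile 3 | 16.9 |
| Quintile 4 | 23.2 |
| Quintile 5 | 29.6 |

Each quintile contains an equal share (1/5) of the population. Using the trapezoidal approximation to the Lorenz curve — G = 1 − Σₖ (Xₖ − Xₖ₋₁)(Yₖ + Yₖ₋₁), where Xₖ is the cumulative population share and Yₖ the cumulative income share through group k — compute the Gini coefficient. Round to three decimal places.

0.151

Cumulative income shares Yₖ: 0.1440, 0.3030, 0.4720, 0.7040, 1.0000
Σ (Xₖ−Xₖ₋₁)(Yₖ+Yₖ₋₁) = (1/5)(0.1440+0.0000) + (1/5)(0.3030+0.1440) + (1/5)(0.4720+0.3030) + (1/5)(0.7040+0.4720) + (1/5)(1.0000+0.7040)
  = 0.0288 + 0.0894 + 0.1550 + 0.2352 + 0.3408 = 0.8492
G = 1 − 0.8492 = 0.1508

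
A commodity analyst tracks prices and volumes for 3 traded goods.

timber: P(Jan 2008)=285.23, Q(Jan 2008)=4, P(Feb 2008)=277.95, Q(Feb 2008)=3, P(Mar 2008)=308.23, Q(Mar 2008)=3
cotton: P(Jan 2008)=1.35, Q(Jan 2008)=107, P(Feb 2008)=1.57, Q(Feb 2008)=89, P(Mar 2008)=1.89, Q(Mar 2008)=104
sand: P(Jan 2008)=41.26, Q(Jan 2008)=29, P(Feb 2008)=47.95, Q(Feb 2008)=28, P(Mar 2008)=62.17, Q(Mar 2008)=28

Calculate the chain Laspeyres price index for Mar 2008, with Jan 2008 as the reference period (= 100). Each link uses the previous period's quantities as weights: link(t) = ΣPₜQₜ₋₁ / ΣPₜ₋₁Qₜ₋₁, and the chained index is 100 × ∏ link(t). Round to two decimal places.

Link Jan 2008→Feb 2008:
ΣP(Feb 2008)Q(Jan 2008) = 277.95×4 + 1.57×107 + 47.95×29 = 1111.8 + 167.99 + 1390.55 = 2670.34
ΣP(Jan 2008)Q(Jan 2008) = 285.23×4 + 1.35×107 + 41.26×29 = 1140.92 + 144.45 + 1196.54 = 2481.91
link = 2670.34/2481.91 = 1.075921
Link Feb 2008→Mar 2008:
ΣP(Mar 2008)Q(Feb 2008) = 308.23×3 + 1.89×89 + 62.17×28 = 924.69 + 168.21 + 1740.76 = 2833.66
ΣP(Feb 2008)Q(Feb 2008) = 277.95×3 + 1.57×89 + 47.95×28 = 833.85 + 139.73 + 1342.6 = 2316.18
link = 2833.66/2316.18 = 1.223420
Chained index = 100 × 1.075921 × 1.223420 = 131.6303

131.63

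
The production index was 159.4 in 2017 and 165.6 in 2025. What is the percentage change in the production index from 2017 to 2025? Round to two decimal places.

3.89%

Change = (165.6 − 159.4) / 159.4 × 100
       = 6.2 / 159.4 × 100 = 3.8896%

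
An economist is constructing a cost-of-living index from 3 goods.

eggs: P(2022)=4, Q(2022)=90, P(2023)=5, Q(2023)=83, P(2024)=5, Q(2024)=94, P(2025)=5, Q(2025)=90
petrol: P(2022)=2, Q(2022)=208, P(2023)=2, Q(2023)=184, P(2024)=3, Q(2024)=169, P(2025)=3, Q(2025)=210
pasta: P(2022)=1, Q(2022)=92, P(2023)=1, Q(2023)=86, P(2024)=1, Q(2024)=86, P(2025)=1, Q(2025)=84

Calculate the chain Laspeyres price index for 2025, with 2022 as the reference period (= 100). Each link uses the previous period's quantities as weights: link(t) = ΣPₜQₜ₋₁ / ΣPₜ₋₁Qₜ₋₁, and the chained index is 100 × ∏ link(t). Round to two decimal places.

133.74

Link 2022→2023:
ΣP(2023)Q(2022) = 5×90 + 2×208 + 1×92 = 450 + 416 + 92 = 958
ΣP(2022)Q(2022) = 4×90 + 2×208 + 1×92 = 360 + 416 + 92 = 868
link = 958/868 = 1.103687
Link 2023→2024:
ΣP(2024)Q(2023) = 5×83 + 3×184 + 1×86 = 415 + 552 + 86 = 1053
ΣP(2023)Q(2023) = 5×83 + 2×184 + 1×86 = 415 + 368 + 86 = 869
link = 1053/869 = 1.211738
Link 2024→2025:
ΣP(2025)Q(2024) = 5×94 + 3×169 + 1×86 = 470 + 507 + 86 = 1063
ΣP(2024)Q(2024) = 5×94 + 3×169 + 1×86 = 470 + 507 + 86 = 1063
link = 1063/1063 = 1.000000
Chained index = 100 × 1.103687 × 1.211738 × 1.000000 = 133.7379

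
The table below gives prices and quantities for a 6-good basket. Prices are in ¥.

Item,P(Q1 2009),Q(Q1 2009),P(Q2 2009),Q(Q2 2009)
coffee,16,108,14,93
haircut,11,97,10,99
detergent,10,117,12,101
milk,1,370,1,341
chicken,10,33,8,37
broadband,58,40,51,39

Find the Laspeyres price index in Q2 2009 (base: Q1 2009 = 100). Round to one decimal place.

Laspeyres price index uses base-period quantities as weights.
ΣP(Q2 2009)·Q(Q1 2009) = 14×108 + 10×97 + 12×117 + 1×370 + 8×33 + 51×40 = 1512 + 970 + 1404 + 370 + 264 + 2040 = 6560
ΣP(Q1 2009)·Q(Q1 2009) = 16×108 + 11×97 + 10×117 + 1×370 + 10×33 + 58×40 = 1728 + 1067 + 1170 + 370 + 330 + 2320 = 6985
Index = 6560 / 6985 × 100 = 93.9155

93.9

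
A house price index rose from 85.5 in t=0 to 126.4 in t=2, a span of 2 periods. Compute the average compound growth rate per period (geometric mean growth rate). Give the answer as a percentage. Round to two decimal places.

Growth factor = (126.4/85.5)^(1/2) = (1.478363)^(1/2) = 1.215879
Growth rate = 1.215879 − 1 = 0.215879 = 21.5879%

21.59%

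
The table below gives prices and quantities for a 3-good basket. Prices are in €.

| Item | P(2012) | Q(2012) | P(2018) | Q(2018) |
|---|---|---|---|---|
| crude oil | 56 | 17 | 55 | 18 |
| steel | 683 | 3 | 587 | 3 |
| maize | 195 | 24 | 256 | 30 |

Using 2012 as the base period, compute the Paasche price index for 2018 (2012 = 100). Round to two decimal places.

Paasche price index uses current-period quantities as weights.
ΣP(2018)·Q(2018) = 55×18 + 587×3 + 256×30 = 990 + 1761 + 7680 = 10431
ΣP(2012)·Q(2018) = 56×18 + 683×3 + 195×30 = 1008 + 2049 + 5850 = 8907
Index = 10431 / 8907 × 100 = 117.1101

117.11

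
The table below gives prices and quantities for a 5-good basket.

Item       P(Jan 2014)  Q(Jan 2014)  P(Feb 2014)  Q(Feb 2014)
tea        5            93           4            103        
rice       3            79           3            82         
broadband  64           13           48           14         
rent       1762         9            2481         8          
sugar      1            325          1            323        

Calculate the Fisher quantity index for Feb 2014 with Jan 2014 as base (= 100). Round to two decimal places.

90.37

Laspeyres component (base-period weights):
ΣP(Jan 2014)Q(Feb 2014) = 5×103 + 3×82 + 64×14 + 1762×8 + 1×323 = 515 + 246 + 896 + 14096 + 323 = 16076
ΣP(Jan 2014)Q(Jan 2014) = 5×93 + 3×79 + 64×13 + 1762×9 + 1×325 = 465 + 237 + 832 + 15858 + 325 = 17717
L = 16076 / 17717 × 100 = 90.7377
Paasche component (current-period weights):
ΣP(Feb 2014)Q(Feb 2014) = 4×103 + 3×82 + 48×14 + 2481×8 + 1×323 = 412 + 246 + 672 + 19848 + 323 = 21501
ΣP(Feb 2014)Q(Jan 2014) = 4×93 + 3×79 + 48×13 + 2481×9 + 1×325 = 372 + 237 + 624 + 22329 + 325 = 23887
P = 21501 / 23887 × 100 = 90.0113
Fisher = √(L × P) = √(90.7377 × 90.0113) = 90.3738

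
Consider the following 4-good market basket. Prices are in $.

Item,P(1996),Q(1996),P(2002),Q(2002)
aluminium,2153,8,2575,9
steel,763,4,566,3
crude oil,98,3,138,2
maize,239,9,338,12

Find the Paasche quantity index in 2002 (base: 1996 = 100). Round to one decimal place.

111.0

Paasche quantity index uses current-period prices as weights.
ΣP(2002)·Q(2002) = 2575×9 + 566×3 + 138×2 + 338×12 = 23175 + 1698 + 276 + 4056 = 29205
ΣP(2002)·Q(1996) = 2575×8 + 566×4 + 138×3 + 338×9 = 20600 + 2264 + 414 + 3042 = 26320
Index = 29205 / 26320 × 100 = 110.9612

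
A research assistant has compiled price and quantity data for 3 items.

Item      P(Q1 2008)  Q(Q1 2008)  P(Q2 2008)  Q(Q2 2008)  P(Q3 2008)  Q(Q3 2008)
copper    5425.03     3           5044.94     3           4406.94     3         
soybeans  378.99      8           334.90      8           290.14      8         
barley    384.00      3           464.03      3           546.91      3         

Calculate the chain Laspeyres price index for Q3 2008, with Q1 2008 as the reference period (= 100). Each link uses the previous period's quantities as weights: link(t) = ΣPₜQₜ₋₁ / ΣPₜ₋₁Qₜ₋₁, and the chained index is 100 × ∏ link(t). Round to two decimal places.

83.99

Link Q1 2008→Q2 2008:
ΣP(Q2 2008)Q(Q1 2008) = 5044.94×3 + 334.90×8 + 464.03×3 = 15134.82 + 2679.2 + 1392.09 = 19206.11
ΣP(Q1 2008)Q(Q1 2008) = 5425.03×3 + 378.99×8 + 384.00×3 = 16275.09 + 3031.92 + 1152 = 20459.01
link = 19206.11/20459.01 = 0.938760
Link Q2 2008→Q3 2008:
ΣP(Q3 2008)Q(Q2 2008) = 4406.94×3 + 290.14×8 + 546.91×3 = 13220.82 + 2321.12 + 1640.73 = 17182.67
ΣP(Q2 2008)Q(Q2 2008) = 5044.94×3 + 334.90×8 + 464.03×3 = 15134.82 + 2679.2 + 1392.09 = 19206.11
link = 17182.67/19206.11 = 0.894646
Chained index = 100 × 0.938760 × 0.894646 = 83.9858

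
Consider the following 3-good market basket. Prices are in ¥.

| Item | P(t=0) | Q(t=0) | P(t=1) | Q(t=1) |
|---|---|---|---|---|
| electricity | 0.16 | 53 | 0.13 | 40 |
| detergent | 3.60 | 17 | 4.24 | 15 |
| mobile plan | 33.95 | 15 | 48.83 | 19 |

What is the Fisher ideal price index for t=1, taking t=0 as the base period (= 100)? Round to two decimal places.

140.71

Laspeyres component (base-period weights):
ΣP(t=1)Q(t=0) = 0.13×53 + 4.24×17 + 48.83×15 = 6.89 + 72.08 + 732.45 = 811.42
ΣP(t=0)Q(t=0) = 0.16×53 + 3.60×17 + 33.95×15 = 8.48 + 61.2 + 509.25 = 578.93
L = 811.42 / 578.93 × 100 = 140.1586
Paasche component (current-period weights):
ΣP(t=1)Q(t=1) = 0.13×40 + 4.24×15 + 48.83×19 = 5.2 + 63.6 + 927.77 = 996.57
ΣP(t=0)Q(t=1) = 0.16×40 + 3.60×15 + 33.95×19 = 6.4 + 54 + 645.05 = 705.45
P = 996.57 / 705.45 × 100 = 141.2673
Fisher = √(L × P) = √(140.1586 × 141.2673) = 140.7118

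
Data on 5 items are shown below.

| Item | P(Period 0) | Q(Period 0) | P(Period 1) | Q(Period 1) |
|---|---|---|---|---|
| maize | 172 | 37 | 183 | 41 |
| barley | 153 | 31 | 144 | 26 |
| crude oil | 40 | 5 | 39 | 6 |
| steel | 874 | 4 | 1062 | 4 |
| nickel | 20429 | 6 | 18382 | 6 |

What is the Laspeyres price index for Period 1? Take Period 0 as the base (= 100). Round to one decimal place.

91.7

Laspeyres price index uses base-period quantities as weights.
ΣP(Period 1)·Q(Period 0) = 183×37 + 144×31 + 39×5 + 1062×4 + 18382×6 = 6771 + 4464 + 195 + 4248 + 110292 = 125970
ΣP(Period 0)·Q(Period 0) = 172×37 + 153×31 + 40×5 + 874×4 + 20429×6 = 6364 + 4743 + 200 + 3496 + 122574 = 137377
Index = 125970 / 137377 × 100 = 91.6966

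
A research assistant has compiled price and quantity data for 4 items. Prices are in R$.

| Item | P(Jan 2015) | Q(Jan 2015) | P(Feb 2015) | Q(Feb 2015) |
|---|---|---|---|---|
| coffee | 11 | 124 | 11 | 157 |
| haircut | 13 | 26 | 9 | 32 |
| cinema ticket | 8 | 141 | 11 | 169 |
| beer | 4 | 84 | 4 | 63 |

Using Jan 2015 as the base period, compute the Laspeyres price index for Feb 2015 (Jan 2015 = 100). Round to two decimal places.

110.08

Laspeyres price index uses base-period quantities as weights.
ΣP(Feb 2015)·Q(Jan 2015) = 11×124 + 9×26 + 11×141 + 4×84 = 1364 + 234 + 1551 + 336 = 3485
ΣP(Jan 2015)·Q(Jan 2015) = 11×124 + 13×26 + 8×141 + 4×84 = 1364 + 338 + 1128 + 336 = 3166
Index = 3485 / 3166 × 100 = 110.0758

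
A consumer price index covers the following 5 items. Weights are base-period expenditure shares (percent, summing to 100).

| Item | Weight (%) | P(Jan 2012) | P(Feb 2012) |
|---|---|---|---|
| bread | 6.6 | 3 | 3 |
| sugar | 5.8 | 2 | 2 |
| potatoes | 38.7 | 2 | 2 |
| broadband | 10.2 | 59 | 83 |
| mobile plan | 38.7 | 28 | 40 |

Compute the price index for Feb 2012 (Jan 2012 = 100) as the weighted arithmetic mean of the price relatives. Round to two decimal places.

bread: 6.6 × (3/3) = 6.6 × 1.000000 = 6.6000
sugar: 5.8 × (2/2) = 5.8 × 1.000000 = 5.8000
potatoes: 38.7 × (2/2) = 38.7 × 1.000000 = 38.7000
broadband: 10.2 × (83/59) = 10.2 × 1.406780 = 14.3492
mobile plan: 38.7 × (40/28) = 38.7 × 1.428571 = 55.2857
Index = Σ wᵢ·(p₁ᵢ/p₀ᵢ) = 6.6000 + 5.8000 + 38.7000 + 14.3492 + 55.2857 = 120.7349

120.73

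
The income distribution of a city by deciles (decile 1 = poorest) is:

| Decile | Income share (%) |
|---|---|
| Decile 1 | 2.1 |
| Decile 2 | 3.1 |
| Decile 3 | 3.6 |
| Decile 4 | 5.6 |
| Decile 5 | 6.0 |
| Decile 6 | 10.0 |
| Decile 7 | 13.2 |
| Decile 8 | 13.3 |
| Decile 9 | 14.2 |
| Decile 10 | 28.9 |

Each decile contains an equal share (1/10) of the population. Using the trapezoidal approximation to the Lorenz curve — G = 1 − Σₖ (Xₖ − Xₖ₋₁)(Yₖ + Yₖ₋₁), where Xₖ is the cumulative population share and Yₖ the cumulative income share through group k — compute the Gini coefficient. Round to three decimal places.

0.394

Cumulative income shares Yₖ: 0.0210, 0.0520, 0.0880, 0.1440, 0.2040, 0.3040, 0.4360, 0.5690, 0.7110, 1.0000
Σ (Xₖ−Xₖ₋₁)(Yₖ+Yₖ₋₁) = (1/10)(0.0210+0.0000) + (1/10)(0.0520+0.0210) + (1/10)(0.0880+0.0520) + (1/10)(0.1440+0.0880) + (1/10)(0.2040+0.1440) + (1/10)(0.3040+0.2040) + (1/10)(0.4360+0.3040) + (1/10)(0.5690+0.4360) + (1/10)(0.7110+0.5690) + (1/10)(1.0000+0.7110)
  = 0.0021 + 0.0073 + 0.0140 + 0.0232 + 0.0348 + 0.0508 + 0.0740 + 0.1005 + 0.1280 + 0.1711 = 0.6058
G = 1 − 0.6058 = 0.3942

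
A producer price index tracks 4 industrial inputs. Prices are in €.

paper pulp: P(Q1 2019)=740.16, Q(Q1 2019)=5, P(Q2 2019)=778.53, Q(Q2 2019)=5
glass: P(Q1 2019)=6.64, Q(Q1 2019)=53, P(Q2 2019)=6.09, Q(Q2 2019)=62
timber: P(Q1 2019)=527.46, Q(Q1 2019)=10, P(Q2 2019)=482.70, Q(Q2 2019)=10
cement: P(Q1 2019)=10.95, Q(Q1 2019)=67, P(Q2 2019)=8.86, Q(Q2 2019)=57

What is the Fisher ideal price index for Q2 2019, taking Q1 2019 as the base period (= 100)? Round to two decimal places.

95.85

Laspeyres component (base-period weights):
ΣP(Q2 2019)Q(Q1 2019) = 778.53×5 + 6.09×53 + 482.70×10 + 8.86×67 = 3892.65 + 322.77 + 4827 + 593.62 = 9636.04
ΣP(Q1 2019)Q(Q1 2019) = 740.16×5 + 6.64×53 + 527.46×10 + 10.95×67 = 3700.8 + 351.92 + 5274.6 + 733.65 = 10060.97
L = 9636.04 / 10060.97 × 100 = 95.7765
Paasche component (current-period weights):
ΣP(Q2 2019)Q(Q2 2019) = 778.53×5 + 6.09×62 + 482.70×10 + 8.86×57 = 3892.65 + 377.58 + 4827 + 505.02 = 9602.25
ΣP(Q1 2019)Q(Q2 2019) = 740.16×5 + 6.64×62 + 527.46×10 + 10.95×57 = 3700.8 + 411.68 + 5274.6 + 624.15 = 10011.23
P = 9602.25 / 10011.23 × 100 = 95.9148
Fisher = √(L × P) = √(95.7765 × 95.9148) = 95.8456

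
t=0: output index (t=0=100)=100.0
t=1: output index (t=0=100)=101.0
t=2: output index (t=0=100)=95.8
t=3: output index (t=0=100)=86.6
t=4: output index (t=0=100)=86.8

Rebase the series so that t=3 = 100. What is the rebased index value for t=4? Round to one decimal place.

Rebased(t=4) = 86.8 / 86.6 × 100 = 100.2309

100.2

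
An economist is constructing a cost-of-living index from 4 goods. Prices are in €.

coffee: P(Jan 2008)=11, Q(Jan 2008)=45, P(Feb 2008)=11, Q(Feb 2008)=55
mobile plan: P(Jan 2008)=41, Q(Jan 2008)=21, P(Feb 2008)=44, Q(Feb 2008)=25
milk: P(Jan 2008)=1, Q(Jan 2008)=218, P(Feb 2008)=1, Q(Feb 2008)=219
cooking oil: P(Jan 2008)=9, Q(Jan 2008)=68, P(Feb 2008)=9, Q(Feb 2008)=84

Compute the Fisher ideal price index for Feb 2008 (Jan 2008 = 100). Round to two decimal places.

102.88

Laspeyres component (base-period weights):
ΣP(Feb 2008)Q(Jan 2008) = 11×45 + 44×21 + 1×218 + 9×68 = 495 + 924 + 218 + 612 = 2249
ΣP(Jan 2008)Q(Jan 2008) = 11×45 + 41×21 + 1×218 + 9×68 = 495 + 861 + 218 + 612 = 2186
L = 2249 / 2186 × 100 = 102.8820
Paasche component (current-period weights):
ΣP(Feb 2008)Q(Feb 2008) = 11×55 + 44×25 + 1×219 + 9×84 = 605 + 1100 + 219 + 756 = 2680
ΣP(Jan 2008)Q(Feb 2008) = 11×55 + 41×25 + 1×219 + 9×84 = 605 + 1025 + 219 + 756 = 2605
P = 2680 / 2605 × 100 = 102.8791
Fisher = √(L × P) = √(102.8820 × 102.8791) = 102.8805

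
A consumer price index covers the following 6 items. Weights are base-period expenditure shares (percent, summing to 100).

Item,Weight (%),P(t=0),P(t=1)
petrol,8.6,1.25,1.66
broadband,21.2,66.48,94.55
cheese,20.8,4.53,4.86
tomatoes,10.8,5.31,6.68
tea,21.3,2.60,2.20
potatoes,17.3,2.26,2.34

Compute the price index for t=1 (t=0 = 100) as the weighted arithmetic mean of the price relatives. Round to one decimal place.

113.4

petrol: 8.6 × (1.66/1.25) = 8.6 × 1.328000 = 11.4208
broadband: 21.2 × (94.55/66.48) = 21.2 × 1.422232 = 30.1513
cheese: 20.8 × (4.86/4.53) = 20.8 × 1.072848 = 22.3152
tomatoes: 10.8 × (6.68/5.31) = 10.8 × 1.258004 = 13.5864
tea: 21.3 × (2.20/2.60) = 21.3 × 0.846154 = 18.0231
potatoes: 17.3 × (2.34/2.26) = 17.3 × 1.035398 = 17.9124
Index = Σ wᵢ·(p₁ᵢ/p₀ᵢ) = 11.4208 + 30.1513 + 22.3152 + 13.5864 + 18.0231 + 17.9124 = 113.4093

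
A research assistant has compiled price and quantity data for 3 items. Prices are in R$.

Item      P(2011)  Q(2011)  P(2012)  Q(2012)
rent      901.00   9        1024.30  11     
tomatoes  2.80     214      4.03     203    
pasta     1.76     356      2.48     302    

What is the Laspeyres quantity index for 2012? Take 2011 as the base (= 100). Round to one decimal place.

Laspeyres quantity index uses base-period prices as weights.
ΣP(2011)·Q(2012) = 901.00×11 + 2.80×203 + 1.76×302 = 9911 + 568.4 + 531.52 = 11010.92
ΣP(2011)·Q(2011) = 901.00×9 + 2.80×214 + 1.76×356 = 8109 + 599.2 + 626.56 = 9334.76
Index = 11010.92 / 9334.76 × 100 = 117.9561

118.0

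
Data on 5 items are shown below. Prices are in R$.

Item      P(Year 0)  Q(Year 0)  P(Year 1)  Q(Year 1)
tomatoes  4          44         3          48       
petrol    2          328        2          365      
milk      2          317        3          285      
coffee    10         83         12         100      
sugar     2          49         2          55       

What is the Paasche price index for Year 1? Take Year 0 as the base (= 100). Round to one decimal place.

Paasche price index uses current-period quantities as weights.
ΣP(Year 1)·Q(Year 1) = 3×48 + 2×365 + 3×285 + 12×100 + 2×55 = 144 + 730 + 855 + 1200 + 110 = 3039
ΣP(Year 0)·Q(Year 1) = 4×48 + 2×365 + 2×285 + 10×100 + 2×55 = 192 + 730 + 570 + 1000 + 110 = 2602
Index = 3039 / 2602 × 100 = 116.7948

116.8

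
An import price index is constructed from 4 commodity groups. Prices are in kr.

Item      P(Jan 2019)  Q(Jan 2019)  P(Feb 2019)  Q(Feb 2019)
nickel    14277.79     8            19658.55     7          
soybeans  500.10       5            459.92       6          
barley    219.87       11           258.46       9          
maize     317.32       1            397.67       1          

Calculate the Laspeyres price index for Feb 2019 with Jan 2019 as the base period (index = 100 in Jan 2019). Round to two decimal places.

Laspeyres price index uses base-period quantities as weights.
ΣP(Feb 2019)·Q(Jan 2019) = 19658.55×8 + 459.92×5 + 258.46×11 + 397.67×1 = 157268.4 + 2299.6 + 2843.06 + 397.67 = 162808.73
ΣP(Jan 2019)·Q(Jan 2019) = 14277.79×8 + 500.10×5 + 219.87×11 + 317.32×1 = 114222.32 + 2500.5 + 2418.57 + 317.32 = 119458.71
Index = 162808.73 / 119458.71 × 100 = 136.2887

136.29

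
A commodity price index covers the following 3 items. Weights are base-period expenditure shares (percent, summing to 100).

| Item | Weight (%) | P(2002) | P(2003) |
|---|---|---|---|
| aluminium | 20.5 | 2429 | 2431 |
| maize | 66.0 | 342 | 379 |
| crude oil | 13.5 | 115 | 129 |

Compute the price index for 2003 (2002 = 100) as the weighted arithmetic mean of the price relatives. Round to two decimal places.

aluminium: 20.5 × (2431/2429) = 20.5 × 1.000823 = 20.5169
maize: 66.0 × (379/342) = 66.0 × 1.108187 = 73.1404
crude oil: 13.5 × (129/115) = 13.5 × 1.121739 = 15.1435
Index = Σ wᵢ·(p₁ᵢ/p₀ᵢ) = 20.5169 + 73.1404 + 15.1435 = 108.8007

108.80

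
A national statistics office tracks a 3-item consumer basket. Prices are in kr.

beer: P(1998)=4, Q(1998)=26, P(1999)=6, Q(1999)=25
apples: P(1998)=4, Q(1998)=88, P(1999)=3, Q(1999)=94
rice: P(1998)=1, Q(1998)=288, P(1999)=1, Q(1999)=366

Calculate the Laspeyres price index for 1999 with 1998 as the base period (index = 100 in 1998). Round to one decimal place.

95.2

Laspeyres price index uses base-period quantities as weights.
ΣP(1999)·Q(1998) = 6×26 + 3×88 + 1×288 = 156 + 264 + 288 = 708
ΣP(1998)·Q(1998) = 4×26 + 4×88 + 1×288 = 104 + 352 + 288 = 744
Index = 708 / 744 × 100 = 95.1613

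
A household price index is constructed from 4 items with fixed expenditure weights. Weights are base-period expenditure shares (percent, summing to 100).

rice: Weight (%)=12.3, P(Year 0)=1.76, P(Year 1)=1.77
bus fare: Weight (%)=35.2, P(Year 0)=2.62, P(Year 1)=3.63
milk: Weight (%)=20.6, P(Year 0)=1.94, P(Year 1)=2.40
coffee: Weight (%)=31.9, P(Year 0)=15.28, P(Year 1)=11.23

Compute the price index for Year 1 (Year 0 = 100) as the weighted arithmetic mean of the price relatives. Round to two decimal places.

rice: 12.3 × (1.77/1.76) = 12.3 × 1.005682 = 12.3699
bus fare: 35.2 × (3.63/2.62) = 35.2 × 1.385496 = 48.7695
milk: 20.6 × (2.40/1.94) = 20.6 × 1.237113 = 25.4845
coffee: 31.9 × (11.23/15.28) = 31.9 × 0.734948 = 23.4448
Index = Σ wᵢ·(p₁ᵢ/p₀ᵢ) = 12.3699 + 48.7695 + 25.4845 + 23.4448 = 110.0687

110.07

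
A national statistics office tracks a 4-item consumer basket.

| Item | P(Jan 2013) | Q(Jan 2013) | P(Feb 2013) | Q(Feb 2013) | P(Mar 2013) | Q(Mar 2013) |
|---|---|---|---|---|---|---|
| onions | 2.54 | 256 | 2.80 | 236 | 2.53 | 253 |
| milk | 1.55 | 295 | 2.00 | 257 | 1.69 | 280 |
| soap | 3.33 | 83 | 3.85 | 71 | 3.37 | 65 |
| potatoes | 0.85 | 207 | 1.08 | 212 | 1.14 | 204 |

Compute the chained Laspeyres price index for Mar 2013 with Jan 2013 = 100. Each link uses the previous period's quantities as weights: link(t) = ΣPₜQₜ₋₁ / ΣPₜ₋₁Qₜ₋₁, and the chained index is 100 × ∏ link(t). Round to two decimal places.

Link Jan 2013→Feb 2013:
ΣP(Feb 2013)Q(Jan 2013) = 2.80×256 + 2.00×295 + 3.85×83 + 1.08×207 = 716.8 + 590 + 319.55 + 223.56 = 1849.91
ΣP(Jan 2013)Q(Jan 2013) = 2.54×256 + 1.55×295 + 3.33×83 + 0.85×207 = 650.24 + 457.25 + 276.39 + 175.95 = 1559.83
link = 1849.91/1559.83 = 1.185969
Link Feb 2013→Mar 2013:
ΣP(Mar 2013)Q(Feb 2013) = 2.53×236 + 1.69×257 + 3.37×71 + 1.14×212 = 597.08 + 434.33 + 239.27 + 241.68 = 1512.36
ΣP(Feb 2013)Q(Feb 2013) = 2.80×236 + 2.00×257 + 3.85×71 + 1.08×212 = 660.8 + 514 + 273.35 + 228.96 = 1677.11
link = 1512.36/1677.11 = 0.901766
Chained index = 100 × 1.185969 × 0.901766 = 106.9466

106.95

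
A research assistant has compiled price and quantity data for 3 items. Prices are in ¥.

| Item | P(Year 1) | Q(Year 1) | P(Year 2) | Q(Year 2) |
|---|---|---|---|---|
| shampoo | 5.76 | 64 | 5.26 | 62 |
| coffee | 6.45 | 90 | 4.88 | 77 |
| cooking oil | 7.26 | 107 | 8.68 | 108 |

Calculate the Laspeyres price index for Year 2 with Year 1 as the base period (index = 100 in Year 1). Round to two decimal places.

98.76

Laspeyres price index uses base-period quantities as weights.
ΣP(Year 2)·Q(Year 1) = 5.26×64 + 4.88×90 + 8.68×107 = 336.64 + 439.2 + 928.76 = 1704.6
ΣP(Year 1)·Q(Year 1) = 5.76×64 + 6.45×90 + 7.26×107 = 368.64 + 580.5 + 776.82 = 1725.96
Index = 1704.6 / 1725.96 × 100 = 98.7624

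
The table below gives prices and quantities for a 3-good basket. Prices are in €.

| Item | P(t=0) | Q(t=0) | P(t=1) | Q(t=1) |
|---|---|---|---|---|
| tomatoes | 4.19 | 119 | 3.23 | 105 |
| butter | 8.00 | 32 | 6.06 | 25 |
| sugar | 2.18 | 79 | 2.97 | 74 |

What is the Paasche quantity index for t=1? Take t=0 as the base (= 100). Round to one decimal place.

87.4

Paasche quantity index uses current-period prices as weights.
ΣP(t=1)·Q(t=1) = 3.23×105 + 6.06×25 + 2.97×74 = 339.15 + 151.5 + 219.78 = 710.43
ΣP(t=1)·Q(t=0) = 3.23×119 + 6.06×32 + 2.97×79 = 384.37 + 193.92 + 234.63 = 812.92
Index = 710.43 / 812.92 × 100 = 87.3924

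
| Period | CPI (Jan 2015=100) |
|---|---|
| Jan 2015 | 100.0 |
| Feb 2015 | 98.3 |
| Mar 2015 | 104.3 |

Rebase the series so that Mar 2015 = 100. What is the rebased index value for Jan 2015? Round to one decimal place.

95.9

Rebased(Jan 2015) = 100.0 / 104.3 × 100 = 95.8773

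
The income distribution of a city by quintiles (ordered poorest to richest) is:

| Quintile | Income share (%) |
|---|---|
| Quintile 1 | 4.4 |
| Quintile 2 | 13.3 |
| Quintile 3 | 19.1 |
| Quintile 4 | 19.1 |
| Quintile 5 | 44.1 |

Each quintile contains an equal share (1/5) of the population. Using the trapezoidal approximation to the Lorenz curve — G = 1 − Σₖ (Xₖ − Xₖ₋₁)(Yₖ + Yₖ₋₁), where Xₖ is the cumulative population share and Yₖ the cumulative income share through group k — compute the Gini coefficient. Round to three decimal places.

0.341

Cumulative income shares Yₖ: 0.0440, 0.1770, 0.3680, 0.5590, 1.0000
Σ (Xₖ−Xₖ₋₁)(Yₖ+Yₖ₋₁) = (1/5)(0.0440+0.0000) + (1/5)(0.1770+0.0440) + (1/5)(0.3680+0.1770) + (1/5)(0.5590+0.3680) + (1/5)(1.0000+0.5590)
  = 0.0088 + 0.0442 + 0.1090 + 0.1854 + 0.3118 = 0.6592
G = 1 − 0.6592 = 0.3408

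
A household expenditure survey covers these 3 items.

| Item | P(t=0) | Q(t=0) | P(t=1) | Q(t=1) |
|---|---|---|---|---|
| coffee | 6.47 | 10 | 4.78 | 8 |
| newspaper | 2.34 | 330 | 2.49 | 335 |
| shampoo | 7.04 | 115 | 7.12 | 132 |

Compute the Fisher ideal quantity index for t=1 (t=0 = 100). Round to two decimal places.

Laspeyres component (base-period weights):
ΣP(t=0)Q(t=1) = 6.47×8 + 2.34×335 + 7.04×132 = 51.76 + 783.9 + 929.28 = 1764.94
ΣP(t=0)Q(t=0) = 6.47×10 + 2.34×330 + 7.04×115 = 64.7 + 772.2 + 809.6 = 1646.5
L = 1764.94 / 1646.5 × 100 = 107.1934
Paasche component (current-period weights):
ΣP(t=1)Q(t=1) = 4.78×8 + 2.49×335 + 7.12×132 = 38.24 + 834.15 + 939.84 = 1812.23
ΣP(t=1)Q(t=0) = 4.78×10 + 2.49×330 + 7.12×115 = 47.8 + 821.7 + 818.8 = 1688.3
P = 1812.23 / 1688.3 × 100 = 107.3405
Fisher = √(L × P) = √(107.1934 × 107.3405) = 107.2670

107.27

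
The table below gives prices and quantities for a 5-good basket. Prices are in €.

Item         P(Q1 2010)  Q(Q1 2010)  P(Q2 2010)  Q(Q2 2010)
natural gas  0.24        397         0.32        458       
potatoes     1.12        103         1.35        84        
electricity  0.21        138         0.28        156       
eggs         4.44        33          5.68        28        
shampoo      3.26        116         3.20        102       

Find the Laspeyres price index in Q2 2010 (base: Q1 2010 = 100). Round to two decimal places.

112.96

Laspeyres price index uses base-period quantities as weights.
ΣP(Q2 2010)·Q(Q1 2010) = 0.32×397 + 1.35×103 + 0.28×138 + 5.68×33 + 3.20×116 = 127.04 + 139.05 + 38.64 + 187.44 + 371.2 = 863.37
ΣP(Q1 2010)·Q(Q1 2010) = 0.24×397 + 1.12×103 + 0.21×138 + 4.44×33 + 3.26×116 = 95.28 + 115.36 + 28.98 + 146.52 + 378.16 = 764.3
Index = 863.37 / 764.3 × 100 = 112.9622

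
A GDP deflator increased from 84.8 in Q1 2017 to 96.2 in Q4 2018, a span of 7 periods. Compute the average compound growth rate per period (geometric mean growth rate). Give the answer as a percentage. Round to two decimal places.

Growth factor = (96.2/84.8)^(1/7) = (1.134434)^(1/7) = 1.018182
Growth rate = 1.018182 − 1 = 0.018182 = 1.8182%

1.82%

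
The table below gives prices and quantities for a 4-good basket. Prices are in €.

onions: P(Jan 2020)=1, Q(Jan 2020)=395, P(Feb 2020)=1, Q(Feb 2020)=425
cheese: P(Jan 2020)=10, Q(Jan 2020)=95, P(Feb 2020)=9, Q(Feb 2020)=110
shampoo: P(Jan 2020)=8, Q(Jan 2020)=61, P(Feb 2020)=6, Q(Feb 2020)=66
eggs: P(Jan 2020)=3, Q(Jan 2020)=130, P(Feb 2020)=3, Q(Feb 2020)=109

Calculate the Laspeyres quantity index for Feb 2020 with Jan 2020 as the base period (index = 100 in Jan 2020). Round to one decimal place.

107.1

Laspeyres quantity index uses base-period prices as weights.
ΣP(Jan 2020)·Q(Feb 2020) = 1×425 + 10×110 + 8×66 + 3×109 = 425 + 1100 + 528 + 327 = 2380
ΣP(Jan 2020)·Q(Jan 2020) = 1×395 + 10×95 + 8×61 + 3×130 = 395 + 950 + 488 + 390 = 2223
Index = 2380 / 2223 × 100 = 107.0625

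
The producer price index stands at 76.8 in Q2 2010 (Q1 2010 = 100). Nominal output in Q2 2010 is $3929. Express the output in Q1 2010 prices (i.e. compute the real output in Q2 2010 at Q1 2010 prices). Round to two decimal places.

Real = Nominal ÷ (Index/100) = 3929 ÷ (76.8/100)
     = 3929 ÷ 0.768 = 5115.8854

5115.89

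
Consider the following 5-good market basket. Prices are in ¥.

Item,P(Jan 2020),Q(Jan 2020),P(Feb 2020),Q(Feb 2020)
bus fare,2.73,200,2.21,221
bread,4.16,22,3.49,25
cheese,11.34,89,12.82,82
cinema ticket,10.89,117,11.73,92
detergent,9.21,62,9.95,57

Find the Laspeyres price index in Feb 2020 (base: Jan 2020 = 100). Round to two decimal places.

104.50

Laspeyres price index uses base-period quantities as weights.
ΣP(Feb 2020)·Q(Jan 2020) = 2.21×200 + 3.49×22 + 12.82×89 + 11.73×117 + 9.95×62 = 442 + 76.78 + 1140.98 + 1372.41 + 616.9 = 3649.07
ΣP(Jan 2020)·Q(Jan 2020) = 2.73×200 + 4.16×22 + 11.34×89 + 10.89×117 + 9.21×62 = 546 + 91.52 + 1009.26 + 1274.13 + 571.02 = 3491.93
Index = 3649.07 / 3491.93 × 100 = 104.5001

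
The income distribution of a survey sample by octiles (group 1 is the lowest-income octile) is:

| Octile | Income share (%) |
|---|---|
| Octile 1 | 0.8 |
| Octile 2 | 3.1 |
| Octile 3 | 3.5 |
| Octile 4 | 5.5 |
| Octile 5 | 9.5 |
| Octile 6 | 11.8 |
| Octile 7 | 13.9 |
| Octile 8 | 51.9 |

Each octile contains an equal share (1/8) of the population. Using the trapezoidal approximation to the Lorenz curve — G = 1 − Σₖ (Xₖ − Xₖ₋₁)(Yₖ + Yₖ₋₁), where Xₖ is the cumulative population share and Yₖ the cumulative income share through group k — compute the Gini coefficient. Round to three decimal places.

Cumulative income shares Yₖ: 0.0080, 0.0390, 0.0740, 0.1290, 0.2240, 0.3420, 0.4810, 1.0000
Σ (Xₖ−Xₖ₋₁)(Yₖ+Yₖ₋₁) = (1/8)(0.0080+0.0000) + (1/8)(0.0390+0.0080) + (1/8)(0.0740+0.0390) + (1/8)(0.1290+0.0740) + (1/8)(0.2240+0.1290) + (1/8)(0.3420+0.2240) + (1/8)(0.4810+0.3420) + (1/8)(1.0000+0.4810)
  = 0.0010 + 0.0059 + 0.0141 + 0.0254 + 0.0441 + 0.0708 + 0.1029 + 0.1851 = 0.4493
G = 1 − 0.4493 = 0.5507

0.551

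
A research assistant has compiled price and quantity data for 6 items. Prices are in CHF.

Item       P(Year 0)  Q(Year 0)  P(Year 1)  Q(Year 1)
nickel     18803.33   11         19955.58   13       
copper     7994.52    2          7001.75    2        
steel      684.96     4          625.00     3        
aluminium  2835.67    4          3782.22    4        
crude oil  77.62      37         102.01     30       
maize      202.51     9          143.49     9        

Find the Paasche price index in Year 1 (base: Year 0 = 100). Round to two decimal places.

Paasche price index uses current-period quantities as weights.
ΣP(Year 1)·Q(Year 1) = 19955.58×13 + 7001.75×2 + 625.00×3 + 3782.22×4 + 102.01×30 + 143.49×9 = 259422.54 + 14003.5 + 1875 + 15128.88 + 3060.3 + 1291.41 = 294781.63
ΣP(Year 0)·Q(Year 1) = 18803.33×13 + 7994.52×2 + 684.96×3 + 2835.67×4 + 77.62×30 + 202.51×9 = 244443.29 + 15989.04 + 2054.88 + 11342.68 + 2328.6 + 1822.59 = 277981.08
Index = 294781.63 / 277981.08 × 100 = 106.0438

106.04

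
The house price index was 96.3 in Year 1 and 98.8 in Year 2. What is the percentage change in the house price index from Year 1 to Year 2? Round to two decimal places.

Change = (98.8 − 96.3) / 96.3 × 100
       = 2.5 / 96.3 × 100 = 2.5961%

2.60%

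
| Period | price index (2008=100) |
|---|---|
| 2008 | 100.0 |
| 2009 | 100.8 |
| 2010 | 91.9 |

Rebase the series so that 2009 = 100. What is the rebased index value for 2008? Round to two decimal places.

Rebased(2008) = 100.0 / 100.8 × 100 = 99.2063

99.21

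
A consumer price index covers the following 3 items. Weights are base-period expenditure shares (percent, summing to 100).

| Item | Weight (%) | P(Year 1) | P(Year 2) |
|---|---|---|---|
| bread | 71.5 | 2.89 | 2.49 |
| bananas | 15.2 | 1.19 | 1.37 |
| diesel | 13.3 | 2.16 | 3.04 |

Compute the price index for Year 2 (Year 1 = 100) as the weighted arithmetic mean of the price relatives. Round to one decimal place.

bread: 71.5 × (2.49/2.89) = 71.5 × 0.861592 = 61.6038
bananas: 15.2 × (1.37/1.19) = 15.2 × 1.151261 = 17.4992
diesel: 13.3 × (3.04/2.16) = 13.3 × 1.407407 = 18.7185
Index = Σ wᵢ·(p₁ᵢ/p₀ᵢ) = 61.6038 + 17.4992 + 18.7185 = 97.8215

97.8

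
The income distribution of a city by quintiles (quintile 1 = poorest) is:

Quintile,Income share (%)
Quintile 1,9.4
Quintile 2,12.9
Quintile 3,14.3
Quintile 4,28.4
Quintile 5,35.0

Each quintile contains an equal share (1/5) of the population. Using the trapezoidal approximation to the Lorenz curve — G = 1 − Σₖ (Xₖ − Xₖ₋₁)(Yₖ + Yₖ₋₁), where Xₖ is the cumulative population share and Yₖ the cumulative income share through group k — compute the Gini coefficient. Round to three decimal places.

Cumulative income shares Yₖ: 0.0940, 0.2230, 0.3660, 0.6500, 1.0000
Σ (Xₖ−Xₖ₋₁)(Yₖ+Yₖ₋₁) = (1/5)(0.0940+0.0000) + (1/5)(0.2230+0.0940) + (1/5)(0.3660+0.2230) + (1/5)(0.6500+0.3660) + (1/5)(1.0000+0.6500)
  = 0.0188 + 0.0634 + 0.1178 + 0.2032 + 0.3300 = 0.7332
G = 1 − 0.7332 = 0.2668

0.267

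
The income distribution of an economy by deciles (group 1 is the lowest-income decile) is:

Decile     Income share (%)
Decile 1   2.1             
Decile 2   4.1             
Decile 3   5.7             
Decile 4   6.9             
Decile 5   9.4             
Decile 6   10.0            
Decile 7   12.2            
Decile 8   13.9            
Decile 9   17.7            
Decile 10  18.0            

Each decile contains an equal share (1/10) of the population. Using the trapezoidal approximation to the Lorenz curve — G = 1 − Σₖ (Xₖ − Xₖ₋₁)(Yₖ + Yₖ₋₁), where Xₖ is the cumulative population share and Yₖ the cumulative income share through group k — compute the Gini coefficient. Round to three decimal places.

Cumulative income shares Yₖ: 0.0210, 0.0620, 0.1190, 0.1880, 0.2820, 0.3820, 0.5040, 0.6430, 0.8200, 1.0000
Σ (Xₖ−Xₖ₋₁)(Yₖ+Yₖ₋₁) = (1/10)(0.0210+0.0000) + (1/10)(0.0620+0.0210) + (1/10)(0.1190+0.0620) + (1/10)(0.1880+0.1190) + (1/10)(0.2820+0.1880) + (1/10)(0.3820+0.2820) + (1/10)(0.5040+0.3820) + (1/10)(0.6430+0.5040) + (1/10)(0.8200+0.6430) + (1/10)(1.0000+0.8200)
  = 0.0021 + 0.0083 + 0.0181 + 0.0307 + 0.0470 + 0.0664 + 0.0886 + 0.1147 + 0.1463 + 0.1820 = 0.7042
G = 1 − 0.7042 = 0.2958

0.296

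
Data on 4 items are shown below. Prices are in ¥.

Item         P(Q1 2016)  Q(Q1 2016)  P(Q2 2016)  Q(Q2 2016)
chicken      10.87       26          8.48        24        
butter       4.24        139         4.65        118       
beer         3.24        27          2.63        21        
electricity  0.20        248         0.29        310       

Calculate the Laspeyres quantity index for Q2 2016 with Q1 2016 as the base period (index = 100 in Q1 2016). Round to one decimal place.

88.3

Laspeyres quantity index uses base-period prices as weights.
ΣP(Q1 2016)·Q(Q2 2016) = 10.87×24 + 4.24×118 + 3.24×21 + 0.20×310 = 260.88 + 500.32 + 68.04 + 62 = 891.24
ΣP(Q1 2016)·Q(Q1 2016) = 10.87×26 + 4.24×139 + 3.24×27 + 0.20×248 = 282.62 + 589.36 + 87.48 + 49.6 = 1009.06
Index = 891.24 / 1009.06 × 100 = 88.3238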